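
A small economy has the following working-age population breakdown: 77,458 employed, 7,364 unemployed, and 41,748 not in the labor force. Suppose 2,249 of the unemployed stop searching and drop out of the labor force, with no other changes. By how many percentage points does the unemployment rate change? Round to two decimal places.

Initially, labor force = 77,458 + 7,364 = 84,822, so u = 7,364/84,822 = 8.68%.
After the change, unemployed and labor force both fall by 2,249 → E = 77,458, U = 5,115, labor force = 82,573.
New unemployment rate = 5,115 / 82,573 = 6.19%.
Change = 6.19% − 8.68% = −2.49 percentage points.

The unemployment rate changes by −2.49 percentage points.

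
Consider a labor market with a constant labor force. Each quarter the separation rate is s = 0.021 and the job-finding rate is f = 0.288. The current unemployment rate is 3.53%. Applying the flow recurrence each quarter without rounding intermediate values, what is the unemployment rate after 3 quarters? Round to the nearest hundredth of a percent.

Unemployment rate after three quarters ≈ 5.72%.

With a fixed labor force, u_{t+1} = u_t + s·(1−u_t) − f·u_t = u_t·(1−s−f) + s.
Here 1−s−f = 0.691 and s = 0.021.
u_1 = 0.035300 × 0.691 + 0.021 = 0.045392.
u_2 = 0.045392 × 0.691 + 0.021 = 0.052366.
u_3 = 0.052366 × 0.691 + 0.021 = 0.057185.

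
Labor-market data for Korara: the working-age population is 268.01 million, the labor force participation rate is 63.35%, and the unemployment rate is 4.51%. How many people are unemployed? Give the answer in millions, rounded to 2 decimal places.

Labor force = 0.6335 × 268.01 = 169.78 million.
Unemployed = 0.0451 × 169.78 ≈ 7.66 million.

About 7.66 million are unemployed.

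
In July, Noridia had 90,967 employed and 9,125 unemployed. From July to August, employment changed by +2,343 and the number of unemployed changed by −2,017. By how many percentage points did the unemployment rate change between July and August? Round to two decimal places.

July: labor force = 90,967 + 9,125 = 100,092; u = 9,125/100,092 = 9.12%.
August: labor force = 93,310 + 7,108 = 100,418; u = 7,108/100,418 = 7.08%.
Change = 7.08% − 9.12% = −2.04 pp.

The unemployment rate changed by −2.04 percentage points.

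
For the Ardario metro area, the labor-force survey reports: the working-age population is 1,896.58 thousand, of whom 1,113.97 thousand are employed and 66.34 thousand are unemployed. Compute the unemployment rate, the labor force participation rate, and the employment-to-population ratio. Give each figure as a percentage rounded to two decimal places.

Labor force = employed + unemployed = 1,113.97 + 66.34 = 1,180.31 thousand.
Unemployment rate = 66.34 / 1,180.31 = 5.62%.
Labor force participation rate = 1,180.31 / 1,896.58 = 62.23%.
Employment-population ratio = 1,113.97 / 1,896.58 = 58.74%.

Unemployment rate ≈ 5.62%; labor force participation rate ≈ 62.23%; employment-population ratio ≈ 58.74%.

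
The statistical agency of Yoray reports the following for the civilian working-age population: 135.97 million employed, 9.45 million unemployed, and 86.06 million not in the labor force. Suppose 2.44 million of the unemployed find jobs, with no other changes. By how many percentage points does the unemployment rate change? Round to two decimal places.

Initially, labor force = 135.97 + 9.45 = 145.42 million, so u = 9.45/145.42 = 6.50%.
After the change, unemployed falls and employed rises by 2.44; labor force unchanged → E = 138.41, U = 7.01, labor force = 145.42 million.
New unemployment rate = 7.01 / 145.42 = 4.82%.
Change = 4.82% − 6.50% = −1.68 percentage points.

The unemployment rate changes by −1.68 percentage points.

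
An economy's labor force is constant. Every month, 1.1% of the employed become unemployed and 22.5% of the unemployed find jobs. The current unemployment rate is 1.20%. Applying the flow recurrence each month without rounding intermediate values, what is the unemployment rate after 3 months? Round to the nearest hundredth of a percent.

With a fixed labor force, u_{t+1} = u_t + s·(1−u_t) − f·u_t = u_t·(1−s−f) + s.
Here 1−s−f = 0.764 and s = 0.011.
u_1 = 0.012000 × 0.764 + 0.011 = 0.020168.
u_2 = 0.020168 × 0.764 + 0.011 = 0.026408.
u_3 = 0.026408 × 0.764 + 0.011 = 0.031176.

Unemployment rate after three months ≈ 3.12%.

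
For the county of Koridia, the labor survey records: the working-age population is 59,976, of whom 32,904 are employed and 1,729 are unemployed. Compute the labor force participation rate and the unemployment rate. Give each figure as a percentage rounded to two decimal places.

Labor force = employed + unemployed = 32,904 + 1,729 = 34,633.
Unemployment rate = 1,729 / 34,633 = 4.99%.
Labor force participation rate = 34,633 / 59,976 = 57.74%.

Labor force participation rate ≈ 57.74%; unemployment rate ≈ 4.99%.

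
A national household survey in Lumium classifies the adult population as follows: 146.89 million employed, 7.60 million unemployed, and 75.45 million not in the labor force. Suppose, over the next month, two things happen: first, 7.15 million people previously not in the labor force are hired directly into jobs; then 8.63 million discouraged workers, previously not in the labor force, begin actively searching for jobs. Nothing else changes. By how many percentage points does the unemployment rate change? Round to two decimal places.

Initially, labor force = 146.89 + 7.60 = 154.49 million, so u = 7.60/154.49 = 4.92%.
After the first change, employed and labor force both rise by 7.15; unemployed unchanged → E = 154.04, U = 7.60, labor force = 161.64 million.
After the second change, unemployed and labor force both rise by 8.63 → E = 154.04, U = 16.23, labor force = 170.27 million.
New unemployment rate = 16.23 / 170.27 = 9.53%.
Change = 9.53% − 4.92% = +4.61 percentage points.

The unemployment rate changes by +4.61 percentage points.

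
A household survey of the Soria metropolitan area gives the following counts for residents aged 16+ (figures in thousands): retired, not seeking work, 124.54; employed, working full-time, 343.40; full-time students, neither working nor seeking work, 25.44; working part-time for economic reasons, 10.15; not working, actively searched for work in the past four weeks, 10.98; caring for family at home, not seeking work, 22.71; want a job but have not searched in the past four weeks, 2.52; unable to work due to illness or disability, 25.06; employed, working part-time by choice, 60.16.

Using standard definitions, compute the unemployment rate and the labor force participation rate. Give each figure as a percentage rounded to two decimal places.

Unemployment rate ≈ 2.59%; labor force participation rate ≈ 67.95%.

Employed = 343.40 + 10.15 + 60.16 = 413.71 thousand (anyone who worked, including part-time for economic reasons, counts as employed).
Unemployed = 10.98 thousand.
Labor force = 413.71 + 10.98 = 424.69 thousand.
Not in labor force = 124.54 + 25.44 + 22.71 + 2.52 + 25.06 = 200.27 thousand (those not working and not actively searching are outside the labor force — including those who want a job but have given up searching).
Civilian working-age population = 424.69 + 200.27 = 624.96 thousand.
Unemployment rate = 10.98 / 424.69 = 2.59%.
Labor force participation rate = 424.69 / 624.96 = 67.95%.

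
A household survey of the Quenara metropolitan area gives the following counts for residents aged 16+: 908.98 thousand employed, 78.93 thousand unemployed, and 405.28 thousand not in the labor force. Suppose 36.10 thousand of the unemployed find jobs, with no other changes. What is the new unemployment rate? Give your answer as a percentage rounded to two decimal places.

New unemployment rate ≈ 4.34%.

Initially, labor force = 908.98 + 78.93 = 987.91 thousand, so u = 78.93/987.91 = 7.99%.
After the change, unemployed falls and employed rises by 36.10; labor force unchanged → E = 945.08, U = 42.83, labor force = 987.91 thousand.
New unemployment rate = 42.83 / 987.91 = 4.34%.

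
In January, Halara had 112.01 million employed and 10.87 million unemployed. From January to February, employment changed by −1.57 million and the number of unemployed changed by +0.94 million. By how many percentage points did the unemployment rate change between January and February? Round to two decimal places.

The unemployment rate changed by +0.81 percentage points.

January: labor force = 112.01 + 10.87 = 122.88; u = 10.87/122.88 = 8.85%.
February: labor force = 110.44 + 11.81 = 122.25; u = 11.81/122.25 = 9.66%.
Change = 9.66% − 8.85% = +0.81 pp.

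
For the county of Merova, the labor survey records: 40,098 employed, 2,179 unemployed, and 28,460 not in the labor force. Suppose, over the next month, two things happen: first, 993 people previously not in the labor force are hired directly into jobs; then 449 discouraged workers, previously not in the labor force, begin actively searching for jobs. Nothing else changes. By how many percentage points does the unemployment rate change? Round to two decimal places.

The unemployment rate changes by +0.86 percentage points.

Initially, labor force = 40,098 + 2,179 = 42,277, so u = 2,179/42,277 = 5.15%.
After the first change, employed and labor force both rise by 993; unemployed unchanged → E = 41,091, U = 2,179, labor force = 43,270.
After the second change, unemployed and labor force both rise by 449 → E = 41,091, U = 2,628, labor force = 43,719.
New unemployment rate = 2,628 / 43,719 = 6.01%.
Change = 6.01% − 5.15% = +0.86 percentage points.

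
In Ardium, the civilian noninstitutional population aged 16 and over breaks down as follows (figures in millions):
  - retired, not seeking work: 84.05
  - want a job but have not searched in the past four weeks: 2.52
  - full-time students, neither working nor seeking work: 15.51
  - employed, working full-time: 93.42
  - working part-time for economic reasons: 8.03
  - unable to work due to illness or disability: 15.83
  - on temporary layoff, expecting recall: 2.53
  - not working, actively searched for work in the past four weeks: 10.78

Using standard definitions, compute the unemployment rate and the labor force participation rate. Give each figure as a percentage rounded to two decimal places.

Unemployment rate ≈ 11.60%; labor force participation rate ≈ 49.32%.

Employed = 93.42 + 8.03 = 101.45 million (anyone who worked, including part-time for economic reasons, counts as employed).
Unemployed = 2.53 + 10.78 = 13.31 million (jobless and actively searching, or on temporary layoff).
Labor force = 101.45 + 13.31 = 114.76 million.
Not in labor force = 84.05 + 2.52 + 15.51 + 15.83 = 117.91 million (those not working and not actively searching are outside the labor force — including those who want a job but have given up searching).
Civilian working-age population = 114.76 + 117.91 = 232.67 million.
Unemployment rate = 13.31 / 114.76 = 11.60%.
Labor force participation rate = 114.76 / 232.67 = 49.32%.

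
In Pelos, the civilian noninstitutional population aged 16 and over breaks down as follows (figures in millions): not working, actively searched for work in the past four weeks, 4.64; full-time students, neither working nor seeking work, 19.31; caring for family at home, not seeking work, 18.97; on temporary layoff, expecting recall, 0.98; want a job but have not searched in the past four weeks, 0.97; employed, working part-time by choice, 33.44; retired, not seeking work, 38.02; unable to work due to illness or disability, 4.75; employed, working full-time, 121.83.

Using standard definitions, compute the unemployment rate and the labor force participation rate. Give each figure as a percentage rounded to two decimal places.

Unemployment rate ≈ 3.49%; labor force participation rate ≈ 66.23%.

Employed = 33.44 + 121.83 = 155.27 million.
Unemployed = 4.64 + 0.98 = 5.62 million (jobless and actively searching, or on temporary layoff).
Labor force = 155.27 + 5.62 = 160.89 million.
Not in labor force = 19.31 + 18.97 + 0.97 + 38.02 + 4.75 = 82.02 million (those not working and not actively searching are outside the labor force — including those who want a job but have given up searching).
Civilian working-age population = 160.89 + 82.02 = 242.91 million.
Unemployment rate = 5.62 / 160.89 = 3.49%.
Labor force participation rate = 160.89 / 242.91 = 66.23%.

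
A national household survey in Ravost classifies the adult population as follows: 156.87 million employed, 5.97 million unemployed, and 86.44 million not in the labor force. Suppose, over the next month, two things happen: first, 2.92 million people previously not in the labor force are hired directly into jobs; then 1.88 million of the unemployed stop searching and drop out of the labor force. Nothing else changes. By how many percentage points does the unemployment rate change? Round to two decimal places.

Initially, labor force = 156.87 + 5.97 = 162.84 million, so u = 5.97/162.84 = 3.67%.
After the first change, employed and labor force both rise by 2.92; unemployed unchanged → E = 159.79, U = 5.97, labor force = 165.76 million.
After the second change, unemployed and labor force both fall by 1.88 → E = 159.79, U = 4.09, labor force = 163.88 million.
New unemployment rate = 4.09 / 163.88 = 2.50%.
Change = 2.50% − 3.67% = −1.17 percentage points.

The unemployment rate changes by −1.17 percentage points.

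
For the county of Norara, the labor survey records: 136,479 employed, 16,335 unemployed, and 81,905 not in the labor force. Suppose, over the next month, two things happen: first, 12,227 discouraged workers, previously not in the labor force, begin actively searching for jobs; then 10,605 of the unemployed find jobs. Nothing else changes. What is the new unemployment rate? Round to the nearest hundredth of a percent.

New unemployment rate ≈ 10.88%.

Initially, labor force = 136,479 + 16,335 = 152,814, so u = 16,335/152,814 = 10.69%.
After the first change, unemployed and labor force both rise by 12,227 → E = 136,479, U = 28,562, labor force = 165,041.
After the second change, unemployed falls and employed rises by 10,605; labor force unchanged → E = 147,084, U = 17,957, labor force = 165,041.
New unemployment rate = 17,957 / 165,041 = 10.88%.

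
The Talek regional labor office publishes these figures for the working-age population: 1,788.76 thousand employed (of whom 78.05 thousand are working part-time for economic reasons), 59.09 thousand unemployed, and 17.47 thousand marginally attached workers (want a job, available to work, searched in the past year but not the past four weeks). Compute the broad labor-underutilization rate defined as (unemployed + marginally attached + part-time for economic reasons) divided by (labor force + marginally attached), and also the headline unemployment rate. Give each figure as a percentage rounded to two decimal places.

Broad underutilization rate ≈ 8.29%; headline unemployment rate ≈ 3.20%.

Labor force = 1,788.76 + 59.09 = 1,847.85 thousand.
Numerator = 59.09 + 17.47 + 78.05 = 154.61 thousand.
Denominator = 1,847.85 + 17.47 = 1,865.32 thousand.
Broad rate = 154.61 / 1,865.32 = 8.29%.
Headline unemployment rate = 59.09 / 1,847.85 = 3.20%.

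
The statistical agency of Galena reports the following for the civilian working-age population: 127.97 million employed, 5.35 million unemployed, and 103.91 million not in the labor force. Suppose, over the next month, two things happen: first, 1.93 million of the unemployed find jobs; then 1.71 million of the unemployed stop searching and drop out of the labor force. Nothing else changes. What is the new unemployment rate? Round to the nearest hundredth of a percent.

Initially, labor force = 127.97 + 5.35 = 133.32 million, so u = 5.35/133.32 = 4.01%.
After the first change, unemployed falls and employed rises by 1.93; labor force unchanged → E = 129.90, U = 3.42, labor force = 133.32 million.
After the second change, unemployed and labor force both fall by 1.71 → E = 129.90, U = 1.71, labor force = 131.61 million.
New unemployment rate = 1.71 / 131.61 = 1.30%.

New unemployment rate ≈ 1.30%.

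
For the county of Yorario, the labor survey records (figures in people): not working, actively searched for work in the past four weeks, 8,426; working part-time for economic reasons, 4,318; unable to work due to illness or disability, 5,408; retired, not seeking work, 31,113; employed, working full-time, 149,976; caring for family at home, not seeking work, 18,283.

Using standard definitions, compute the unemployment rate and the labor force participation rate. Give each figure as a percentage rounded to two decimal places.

Unemployment rate ≈ 5.18%; labor force participation rate ≈ 74.81%.

Employed = 4,318 + 149,976 = 154,294 (anyone who worked, including part-time for economic reasons, counts as employed).
Unemployed = 8,426.
Labor force = 154,294 + 8,426 = 162,720.
Not in labor force = 5,408 + 31,113 + 18,283 = 54,804 (those not working and not actively searching are outside the labor force).
Civilian working-age population = 162,720 + 54,804 = 217,524.
Unemployment rate = 8,426 / 162,720 = 5.18%.
Labor force participation rate = 162,720 / 217,524 = 74.81%.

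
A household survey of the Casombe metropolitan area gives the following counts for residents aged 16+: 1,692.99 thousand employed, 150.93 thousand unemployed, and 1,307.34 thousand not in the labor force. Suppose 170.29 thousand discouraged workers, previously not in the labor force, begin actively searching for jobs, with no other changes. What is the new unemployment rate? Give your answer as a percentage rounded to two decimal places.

New unemployment rate ≈ 15.95%.

Initially, labor force = 1,692.99 + 150.93 = 1,843.92 thousand, so u = 150.93/1,843.92 = 8.19%.
After the change, unemployed and labor force both rise by 170.29 → E = 1,692.99, U = 321.22, labor force = 2,014.21 thousand.
New unemployment rate = 321.22 / 2,014.21 = 15.95%.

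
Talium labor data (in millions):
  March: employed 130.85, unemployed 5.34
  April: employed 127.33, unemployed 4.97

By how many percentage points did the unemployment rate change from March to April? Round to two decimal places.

The unemployment rate changed by −0.16 percentage points.

March: labor force = 130.85 + 5.34 = 136.19; u = 5.34/136.19 = 3.92%.
April: labor force = 127.33 + 4.97 = 132.30; u = 4.97/132.30 = 3.76%.
Change = 3.76% − 3.92% = −0.16 pp.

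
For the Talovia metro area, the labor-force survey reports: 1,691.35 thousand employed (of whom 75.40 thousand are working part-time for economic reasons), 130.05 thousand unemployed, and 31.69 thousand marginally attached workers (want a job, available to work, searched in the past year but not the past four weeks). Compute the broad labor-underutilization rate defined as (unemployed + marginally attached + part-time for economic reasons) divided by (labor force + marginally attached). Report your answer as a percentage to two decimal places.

Broad underutilization rate ≈ 12.80%.

Labor force = 1,691.35 + 130.05 = 1,821.40 thousand.
Numerator = 130.05 + 31.69 + 75.40 = 237.14 thousand.
Denominator = 1,821.40 + 31.69 = 1,853.09 thousand.
Broad rate = 237.14 / 1,853.09 = 12.80%.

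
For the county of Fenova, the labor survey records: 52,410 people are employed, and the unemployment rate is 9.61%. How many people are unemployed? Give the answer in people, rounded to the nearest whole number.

Let U be the number unemployed. The labor force is E + U, and U/(E+U) = 0.0961.
So U = 0.0961 × 52,410 / (1 − 0.0961) = 5036.60 / 0.9039 ≈ 5,572.

About 5,572 are unemployed.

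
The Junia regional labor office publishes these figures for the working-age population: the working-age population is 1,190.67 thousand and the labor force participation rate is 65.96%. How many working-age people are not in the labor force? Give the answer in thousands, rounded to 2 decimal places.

Share not in the labor force = 1 − 0.6596 = 0.3404.
Not in labor force = 0.3404 × 1,190.67 ≈ 405.30 thousand.

About 405.30 thousand are not in the labor force.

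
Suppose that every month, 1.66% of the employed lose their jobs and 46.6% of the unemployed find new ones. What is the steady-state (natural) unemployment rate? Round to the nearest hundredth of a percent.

At steady state the flows balance: s·E = f·U, so U/(E+U) = s/(s+f).
u* = 1.66 / (1.66 + 46.6) = 1.66 / 48.26 = 3.44%.

Steady-state unemployment rate ≈ 3.44%.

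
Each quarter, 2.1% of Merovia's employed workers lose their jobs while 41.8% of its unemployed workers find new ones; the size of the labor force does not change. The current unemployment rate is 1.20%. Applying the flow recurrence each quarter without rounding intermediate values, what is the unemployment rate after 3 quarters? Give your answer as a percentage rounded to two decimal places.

Unemployment rate after three quarters ≈ 4.15%.

With a fixed labor force, u_{t+1} = u_t + s·(1−u_t) − f·u_t = u_t·(1−s−f) + s.
Here 1−s−f = 0.561 and s = 0.021.
u_1 = 0.012000 × 0.561 + 0.021 = 0.027732.
u_2 = 0.027732 × 0.561 + 0.021 = 0.036558.
u_3 = 0.036558 × 0.561 + 0.021 = 0.041509.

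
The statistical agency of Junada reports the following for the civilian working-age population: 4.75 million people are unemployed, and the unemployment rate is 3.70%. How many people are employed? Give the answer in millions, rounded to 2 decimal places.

About 123.63 million are employed.

Labor force = U / u = 4.75 / 0.0370 ≈ 128.38 million.
Employed = labor force − unemployed = 128.38 − 4.75 = 123.63 million.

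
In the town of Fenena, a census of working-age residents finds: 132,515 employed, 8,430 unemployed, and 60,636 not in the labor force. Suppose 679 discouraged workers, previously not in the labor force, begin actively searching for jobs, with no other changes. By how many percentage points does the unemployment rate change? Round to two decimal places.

Initially, labor force = 132,515 + 8,430 = 140,945, so u = 8,430/140,945 = 5.98%.
After the change, unemployed and labor force both rise by 679 → E = 132,515, U = 9,109, labor force = 141,624.
New unemployment rate = 9,109 / 141,624 = 6.43%.
Change = 6.43% − 5.98% = +0.45 percentage points.

The unemployment rate changes by +0.45 percentage points.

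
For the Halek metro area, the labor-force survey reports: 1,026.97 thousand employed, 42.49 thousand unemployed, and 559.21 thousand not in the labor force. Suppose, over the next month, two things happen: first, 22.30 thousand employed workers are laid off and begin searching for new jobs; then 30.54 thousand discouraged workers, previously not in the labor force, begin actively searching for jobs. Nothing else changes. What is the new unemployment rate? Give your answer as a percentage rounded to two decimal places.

New unemployment rate ≈ 8.67%.

Initially, labor force = 1,026.97 + 42.49 = 1,069.46 thousand, so u = 42.49/1,069.46 = 3.97%.
After the first change, employed falls and unemployed rises by 22.30; labor force unchanged → E = 1,004.67, U = 64.79, labor force = 1,069.46 thousand.
After the second change, unemployed and labor force both rise by 30.54 → E = 1,004.67, U = 95.33, labor force = 1,100.00 thousand.
New unemployment rate = 95.33 / 1,100.00 = 8.67%.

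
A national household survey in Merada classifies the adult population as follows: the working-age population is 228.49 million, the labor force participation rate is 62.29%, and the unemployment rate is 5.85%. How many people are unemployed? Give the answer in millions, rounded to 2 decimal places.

Labor force = 0.6229 × 228.49 = 142.33 million.
Unemployed = 0.0585 × 142.33 ≈ 8.33 million.

About 8.33 million are unemployed.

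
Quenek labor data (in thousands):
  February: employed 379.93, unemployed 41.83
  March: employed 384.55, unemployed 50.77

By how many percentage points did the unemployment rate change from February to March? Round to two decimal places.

The unemployment rate changed by +1.74 percentage points.

February: labor force = 379.93 + 41.83 = 421.76; u = 41.83/421.76 = 9.92%.
March: labor force = 384.55 + 50.77 = 435.32; u = 50.77/435.32 = 11.66%.
Change = 11.66% − 9.92% = +1.74 pp.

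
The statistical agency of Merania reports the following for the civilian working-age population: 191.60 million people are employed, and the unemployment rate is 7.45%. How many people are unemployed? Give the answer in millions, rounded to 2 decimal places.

Let U be the number unemployed. The labor force is E + U, and U/(E+U) = 0.0745.
So U = 0.0745 × 191.60 / (1 − 0.0745) = 14.2742 / 0.9255 ≈ 15.42 million.

About 15.42 million are unemployed.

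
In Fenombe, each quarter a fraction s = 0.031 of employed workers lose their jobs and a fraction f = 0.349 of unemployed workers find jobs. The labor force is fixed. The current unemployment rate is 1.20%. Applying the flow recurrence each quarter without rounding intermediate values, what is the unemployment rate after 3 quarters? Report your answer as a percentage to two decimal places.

With a fixed labor force, u_{t+1} = u_t + s·(1−u_t) − f·u_t = u_t·(1−s−f) + s.
Here 1−s−f = 0.620 and s = 0.031.
u_1 = 0.012000 × 0.620 + 0.031 = 0.038440.
u_2 = 0.038440 × 0.620 + 0.031 = 0.054833.
u_3 = 0.054833 × 0.620 + 0.031 = 0.064996.

Unemployment rate after three quarters ≈ 6.50%.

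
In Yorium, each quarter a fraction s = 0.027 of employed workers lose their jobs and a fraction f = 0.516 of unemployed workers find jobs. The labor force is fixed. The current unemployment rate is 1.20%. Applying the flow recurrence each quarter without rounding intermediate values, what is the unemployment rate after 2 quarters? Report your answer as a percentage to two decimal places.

With a fixed labor force, u_{t+1} = u_t + s·(1−u_t) − f·u_t = u_t·(1−s−f) + s.
Here 1−s−f = 0.457 and s = 0.027.
u_1 = 0.012000 × 0.457 + 0.027 = 0.032484.
u_2 = 0.032484 × 0.457 + 0.027 = 0.041845.

Unemployment rate after two quarters ≈ 4.18%.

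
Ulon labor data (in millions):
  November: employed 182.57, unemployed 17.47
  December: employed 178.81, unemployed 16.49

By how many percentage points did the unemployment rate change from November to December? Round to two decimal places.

The unemployment rate changed by −0.29 percentage points.

November: labor force = 182.57 + 17.47 = 200.04; u = 17.47/200.04 = 8.73%.
December: labor force = 178.81 + 16.49 = 195.30; u = 16.49/195.30 = 8.44%.
Change = 8.44% − 8.73% = −0.29 pp.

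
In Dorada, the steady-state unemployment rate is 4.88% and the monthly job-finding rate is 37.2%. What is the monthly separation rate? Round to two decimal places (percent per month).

From u* = s/(s+f): s = u·f/(1−u).
s = 0.0488 × 37.2 / (1 − 0.0488) = 1.8154 / 0.9512 ≈ 1.91% per month.

Separation rate ≈ 1.91% per month.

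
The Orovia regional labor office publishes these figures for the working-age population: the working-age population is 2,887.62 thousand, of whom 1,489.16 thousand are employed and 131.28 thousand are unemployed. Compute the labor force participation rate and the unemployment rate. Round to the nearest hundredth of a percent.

Labor force = employed + unemployed = 1,489.16 + 131.28 = 1,620.44 thousand.
Unemployment rate = 131.28 / 1,620.44 = 8.10%.
Labor force participation rate = 1,620.44 / 2,887.62 = 56.12%.

Labor force participation rate ≈ 56.12%; unemployment rate ≈ 8.10%.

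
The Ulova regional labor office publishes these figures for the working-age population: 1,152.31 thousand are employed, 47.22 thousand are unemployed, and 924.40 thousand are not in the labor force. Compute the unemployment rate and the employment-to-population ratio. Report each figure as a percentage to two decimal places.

Unemployment rate ≈ 3.94%; employment-population ratio ≈ 54.25%.

Labor force = employed + unemployed = 1,152.31 + 47.22 = 1,199.53 thousand.
Working-age population = 1,199.53 + 924.40 = 2,123.93 thousand.
Unemployment rate = 47.22 / 1,199.53 = 3.94%.
Employment-population ratio = 1,152.31 / 2,123.93 = 54.25%.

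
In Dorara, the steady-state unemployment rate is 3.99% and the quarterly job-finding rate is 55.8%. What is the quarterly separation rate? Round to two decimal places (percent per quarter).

Separation rate ≈ 2.32% per quarter.

From u* = s/(s+f): s = u·f/(1−u).
s = 0.0399 × 55.8 / (1 − 0.0399) = 2.2264 / 0.9601 ≈ 2.32% per quarter.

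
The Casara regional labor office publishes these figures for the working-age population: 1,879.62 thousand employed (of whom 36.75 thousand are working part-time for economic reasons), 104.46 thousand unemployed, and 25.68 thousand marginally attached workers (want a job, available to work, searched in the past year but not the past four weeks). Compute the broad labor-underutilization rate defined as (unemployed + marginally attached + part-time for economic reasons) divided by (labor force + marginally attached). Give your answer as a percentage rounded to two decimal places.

Labor force = 1,879.62 + 104.46 = 1,984.08 thousand.
Numerator = 104.46 + 25.68 + 36.75 = 166.89 thousand.
Denominator = 1,984.08 + 25.68 = 2,009.76 thousand.
Broad rate = 166.89 / 2,009.76 = 8.30%.

Broad underutilization rate ≈ 8.30%.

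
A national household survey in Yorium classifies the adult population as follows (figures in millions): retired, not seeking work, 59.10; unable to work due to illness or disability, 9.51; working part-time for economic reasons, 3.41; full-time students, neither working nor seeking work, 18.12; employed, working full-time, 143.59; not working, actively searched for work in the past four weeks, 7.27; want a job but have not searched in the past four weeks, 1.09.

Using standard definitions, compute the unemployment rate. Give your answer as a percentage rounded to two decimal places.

Unemployment rate ≈ 4.71%.

Employed = 3.41 + 143.59 = 147.00 million (anyone who worked, including part-time for economic reasons, counts as employed).
Unemployed = 7.27 million.
Labor force = 147.00 + 7.27 = 154.27 million.
Unemployment rate = 7.27 / 154.27 = 4.71%.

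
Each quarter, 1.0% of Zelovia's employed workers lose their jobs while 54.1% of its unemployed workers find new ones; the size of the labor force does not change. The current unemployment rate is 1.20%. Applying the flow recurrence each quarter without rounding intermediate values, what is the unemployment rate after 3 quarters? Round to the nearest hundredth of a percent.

With a fixed labor force, u_{t+1} = u_t + s·(1−u_t) − f·u_t = u_t·(1−s−f) + s.
Here 1−s−f = 0.449 and s = 0.010.
u_1 = 0.012000 × 0.449 + 0.010 = 0.015388.
u_2 = 0.015388 × 0.449 + 0.010 = 0.016909.
u_3 = 0.016909 × 0.449 + 0.010 = 0.017592.

Unemployment rate after three quarters ≈ 1.76%.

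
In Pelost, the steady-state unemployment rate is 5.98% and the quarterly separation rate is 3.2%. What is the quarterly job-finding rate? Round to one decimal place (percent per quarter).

Job-finding rate ≈ 50.3% per quarter.

From u* = s/(s+f): f = s·(1−u)/u.
f = 3.2 × (1 − 0.0598) / 0.0598 = 3.0086 / 0.0598 ≈ 50.3% per quarter.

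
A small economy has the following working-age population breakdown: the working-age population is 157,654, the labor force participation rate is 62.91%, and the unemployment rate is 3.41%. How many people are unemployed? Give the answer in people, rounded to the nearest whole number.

About 3,382 are unemployed.

Labor force = 0.6291 × 157,654 = 99,180.
Unemployed = 0.0341 × 99,180 ≈ 3,382.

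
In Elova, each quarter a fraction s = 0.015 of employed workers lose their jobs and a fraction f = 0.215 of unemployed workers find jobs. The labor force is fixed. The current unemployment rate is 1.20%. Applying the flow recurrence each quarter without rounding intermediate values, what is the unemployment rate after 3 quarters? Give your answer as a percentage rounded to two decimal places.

Unemployment rate after three quarters ≈ 4.09%.

With a fixed labor force, u_{t+1} = u_t + s·(1−u_t) − f·u_t = u_t·(1−s−f) + s.
Here 1−s−f = 0.770 and s = 0.015.
u_1 = 0.012000 × 0.770 + 0.015 = 0.024240.
u_2 = 0.024240 × 0.770 + 0.015 = 0.033665.
u_3 = 0.033665 × 0.770 + 0.015 = 0.040922.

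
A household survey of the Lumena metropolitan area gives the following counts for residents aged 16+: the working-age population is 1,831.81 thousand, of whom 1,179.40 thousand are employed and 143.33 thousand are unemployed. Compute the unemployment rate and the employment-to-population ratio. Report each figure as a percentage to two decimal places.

Labor force = employed + unemployed = 1,179.40 + 143.33 = 1,322.73 thousand.
Unemployment rate = 143.33 / 1,322.73 = 10.84%.
Employment-population ratio = 1,179.40 / 1,831.81 = 64.38%.

Unemployment rate ≈ 10.84%; employment-population ratio ≈ 64.38%.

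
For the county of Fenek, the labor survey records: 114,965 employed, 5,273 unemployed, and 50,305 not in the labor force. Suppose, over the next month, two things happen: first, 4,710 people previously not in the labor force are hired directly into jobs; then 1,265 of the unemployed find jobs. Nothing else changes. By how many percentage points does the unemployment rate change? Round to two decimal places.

Initially, labor force = 114,965 + 5,273 = 120,238, so u = 5,273/120,238 = 4.39%.
After the first change, employed and labor force both rise by 4,710; unemployed unchanged → E = 119,675, U = 5,273, labor force = 124,948.
After the second change, unemployed falls and employed rises by 1,265; labor force unchanged → E = 120,940, U = 4,008, labor force = 124,948.
New unemployment rate = 4,008 / 124,948 = 3.21%.
Change = 3.21% − 4.39% = −1.18 percentage points.

The unemployment rate changes by −1.18 percentage points.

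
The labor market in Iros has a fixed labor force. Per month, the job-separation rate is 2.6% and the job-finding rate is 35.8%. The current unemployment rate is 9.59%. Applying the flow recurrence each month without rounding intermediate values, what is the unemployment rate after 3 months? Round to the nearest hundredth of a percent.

With a fixed labor force, u_{t+1} = u_t + s·(1−u_t) − f·u_t = u_t·(1−s−f) + s.
Here 1−s−f = 0.616 and s = 0.026.
u_1 = 0.095900 × 0.616 + 0.026 = 0.085074.
u_2 = 0.085074 × 0.616 + 0.026 = 0.078406.
u_3 = 0.078406 × 0.616 + 0.026 = 0.074298.

Unemployment rate after three months ≈ 7.43%.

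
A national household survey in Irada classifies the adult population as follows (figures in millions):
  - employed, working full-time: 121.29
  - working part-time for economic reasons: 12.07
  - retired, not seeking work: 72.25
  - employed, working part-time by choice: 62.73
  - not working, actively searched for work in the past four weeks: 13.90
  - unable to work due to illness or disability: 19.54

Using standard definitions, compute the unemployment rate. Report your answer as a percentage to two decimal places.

Unemployment rate ≈ 6.62%.

Employed = 121.29 + 12.07 + 62.73 = 196.09 million (anyone who worked, including part-time for economic reasons, counts as employed).
Unemployed = 13.90 million.
Labor force = 196.09 + 13.90 = 209.99 million.
Unemployment rate = 13.90 / 209.99 = 6.62%.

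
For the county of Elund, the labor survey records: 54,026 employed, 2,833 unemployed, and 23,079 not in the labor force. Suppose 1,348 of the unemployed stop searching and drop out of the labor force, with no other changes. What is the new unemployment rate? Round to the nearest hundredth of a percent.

New unemployment rate ≈ 2.68%.

Initially, labor force = 54,026 + 2,833 = 56,859, so u = 2,833/56,859 = 4.98%.
After the change, unemployed and labor force both fall by 1,348 → E = 54,026, U = 1,485, labor force = 55,511.
New unemployment rate = 1,485 / 55,511 = 2.68%.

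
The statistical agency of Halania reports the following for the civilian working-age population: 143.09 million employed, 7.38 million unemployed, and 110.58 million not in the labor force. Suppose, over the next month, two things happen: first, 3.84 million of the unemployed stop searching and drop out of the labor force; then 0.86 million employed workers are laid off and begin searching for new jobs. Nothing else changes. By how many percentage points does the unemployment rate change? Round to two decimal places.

Initially, labor force = 143.09 + 7.38 = 150.47 million, so u = 7.38/150.47 = 4.90%.
After the first change, unemployed and labor force both fall by 3.84 → E = 143.09, U = 3.54, labor force = 146.63 million.
After the second change, employed falls and unemployed rises by 0.86; labor force unchanged → E = 142.23, U = 4.40, labor force = 146.63 million.
New unemployment rate = 4.40 / 146.63 = 3.00%.
Change = 3.00% − 4.90% = −1.90 percentage points.

The unemployment rate changes by −1.90 percentage points.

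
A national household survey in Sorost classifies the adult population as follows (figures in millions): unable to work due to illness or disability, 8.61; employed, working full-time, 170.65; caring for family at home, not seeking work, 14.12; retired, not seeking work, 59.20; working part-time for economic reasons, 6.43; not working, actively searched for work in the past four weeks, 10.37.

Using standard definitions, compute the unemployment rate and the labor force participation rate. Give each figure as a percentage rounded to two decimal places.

Unemployment rate ≈ 5.53%; labor force participation rate ≈ 69.59%.

Employed = 170.65 + 6.43 = 177.08 million (anyone who worked, including part-time for economic reasons, counts as employed).
Unemployed = 10.37 million.
Labor force = 177.08 + 10.37 = 187.45 million.
Not in labor force = 8.61 + 14.12 + 59.20 = 81.93 million (those not working and not actively searching are outside the labor force).
Civilian working-age population = 187.45 + 81.93 = 269.38 million.
Unemployment rate = 10.37 / 187.45 = 5.53%.
Labor force participation rate = 187.45 / 269.38 = 69.59%.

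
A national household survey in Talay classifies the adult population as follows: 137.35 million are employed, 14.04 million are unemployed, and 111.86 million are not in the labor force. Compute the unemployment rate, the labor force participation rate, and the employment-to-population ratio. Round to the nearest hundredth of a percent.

Labor force = employed + unemployed = 137.35 + 14.04 = 151.39 million.
Working-age population = 151.39 + 111.86 = 263.25 million.
Unemployment rate = 14.04 / 151.39 = 9.27%.
Labor force participation rate = 151.39 / 263.25 = 57.51%.
Employment-population ratio = 137.35 / 263.25 = 52.17%.

Unemployment rate ≈ 9.27%; labor force participation rate ≈ 57.51%; employment-population ratio ≈ 52.17%.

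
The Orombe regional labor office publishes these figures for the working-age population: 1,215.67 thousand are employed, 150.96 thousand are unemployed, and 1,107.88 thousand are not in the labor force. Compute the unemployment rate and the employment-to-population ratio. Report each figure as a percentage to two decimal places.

Labor force = employed + unemployed = 1,215.67 + 150.96 = 1,366.63 thousand.
Working-age population = 1,366.63 + 1,107.88 = 2,474.51 thousand.
Unemployment rate = 150.96 / 1,366.63 = 11.05%.
Employment-population ratio = 1,215.67 / 2,474.51 = 49.13%.

Unemployment rate ≈ 11.05%; employment-population ratio ≈ 49.13%.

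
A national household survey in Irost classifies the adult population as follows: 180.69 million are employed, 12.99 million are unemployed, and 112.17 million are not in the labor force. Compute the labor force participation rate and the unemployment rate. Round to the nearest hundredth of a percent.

Labor force = employed + unemployed = 180.69 + 12.99 = 193.68 million.
Working-age population = 193.68 + 112.17 = 305.85 million.
Unemployment rate = 12.99 / 193.68 = 6.71%.
Labor force participation rate = 193.68 / 305.85 = 63.33%.

Labor force participation rate ≈ 63.33%; unemployment rate ≈ 6.71%.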